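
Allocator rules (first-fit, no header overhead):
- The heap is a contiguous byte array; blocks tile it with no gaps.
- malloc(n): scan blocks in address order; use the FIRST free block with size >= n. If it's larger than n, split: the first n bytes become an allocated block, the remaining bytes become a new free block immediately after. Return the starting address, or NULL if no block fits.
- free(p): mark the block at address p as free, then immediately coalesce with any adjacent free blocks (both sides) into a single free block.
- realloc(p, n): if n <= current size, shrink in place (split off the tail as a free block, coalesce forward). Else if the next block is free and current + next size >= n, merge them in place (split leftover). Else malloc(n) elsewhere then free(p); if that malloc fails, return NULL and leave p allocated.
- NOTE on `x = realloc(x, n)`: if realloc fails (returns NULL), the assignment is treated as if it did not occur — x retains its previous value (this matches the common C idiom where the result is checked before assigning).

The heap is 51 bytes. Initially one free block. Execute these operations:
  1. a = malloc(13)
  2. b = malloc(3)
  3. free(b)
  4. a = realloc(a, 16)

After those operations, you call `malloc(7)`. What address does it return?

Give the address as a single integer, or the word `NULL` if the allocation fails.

Op 1: a = malloc(13) -> a = 0; heap: [0-12 ALLOC][13-50 FREE]
Op 2: b = malloc(3) -> b = 13; heap: [0-12 ALLOC][13-15 ALLOC][16-50 FREE]
Op 3: free(b) -> (freed b); heap: [0-12 ALLOC][13-50 FREE]
Op 4: a = realloc(a, 16) -> a = 0; heap: [0-15 ALLOC][16-50 FREE]
malloc(7): first-fit scan over [0-15 ALLOC][16-50 FREE] -> 16

Answer: 16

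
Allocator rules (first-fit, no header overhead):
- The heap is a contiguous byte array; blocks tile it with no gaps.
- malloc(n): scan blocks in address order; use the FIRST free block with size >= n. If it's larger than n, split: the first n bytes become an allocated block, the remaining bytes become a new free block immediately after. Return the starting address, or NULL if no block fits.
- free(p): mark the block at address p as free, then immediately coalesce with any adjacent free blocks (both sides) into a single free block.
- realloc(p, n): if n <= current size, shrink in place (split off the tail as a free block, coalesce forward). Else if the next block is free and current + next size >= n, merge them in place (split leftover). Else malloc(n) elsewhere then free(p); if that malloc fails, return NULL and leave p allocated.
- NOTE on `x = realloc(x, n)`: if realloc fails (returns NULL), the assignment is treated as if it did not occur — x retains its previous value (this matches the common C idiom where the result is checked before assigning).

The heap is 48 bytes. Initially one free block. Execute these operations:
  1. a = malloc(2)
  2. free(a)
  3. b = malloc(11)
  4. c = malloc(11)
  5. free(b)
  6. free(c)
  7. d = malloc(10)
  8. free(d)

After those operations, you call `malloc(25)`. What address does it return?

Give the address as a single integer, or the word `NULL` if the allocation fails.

Op 1: a = malloc(2) -> a = 0; heap: [0-1 ALLOC][2-47 FREE]
Op 2: free(a) -> (freed a); heap: [0-47 FREE]
Op 3: b = malloc(11) -> b = 0; heap: [0-10 ALLOC][11-47 FREE]
Op 4: c = malloc(11) -> c = 11; heap: [0-10 ALLOC][11-21 ALLOC][22-47 FREE]
Op 5: free(b) -> (freed b); heap: [0-10 FREE][11-21 ALLOC][22-47 FREE]
Op 6: free(c) -> (freed c); heap: [0-47 FREE]
Op 7: d = malloc(10) -> d = 0; heap: [0-9 ALLOC][10-47 FREE]
Op 8: free(d) -> (freed d); heap: [0-47 FREE]
malloc(25): first-fit scan over [0-47 FREE] -> 0

Answer: 0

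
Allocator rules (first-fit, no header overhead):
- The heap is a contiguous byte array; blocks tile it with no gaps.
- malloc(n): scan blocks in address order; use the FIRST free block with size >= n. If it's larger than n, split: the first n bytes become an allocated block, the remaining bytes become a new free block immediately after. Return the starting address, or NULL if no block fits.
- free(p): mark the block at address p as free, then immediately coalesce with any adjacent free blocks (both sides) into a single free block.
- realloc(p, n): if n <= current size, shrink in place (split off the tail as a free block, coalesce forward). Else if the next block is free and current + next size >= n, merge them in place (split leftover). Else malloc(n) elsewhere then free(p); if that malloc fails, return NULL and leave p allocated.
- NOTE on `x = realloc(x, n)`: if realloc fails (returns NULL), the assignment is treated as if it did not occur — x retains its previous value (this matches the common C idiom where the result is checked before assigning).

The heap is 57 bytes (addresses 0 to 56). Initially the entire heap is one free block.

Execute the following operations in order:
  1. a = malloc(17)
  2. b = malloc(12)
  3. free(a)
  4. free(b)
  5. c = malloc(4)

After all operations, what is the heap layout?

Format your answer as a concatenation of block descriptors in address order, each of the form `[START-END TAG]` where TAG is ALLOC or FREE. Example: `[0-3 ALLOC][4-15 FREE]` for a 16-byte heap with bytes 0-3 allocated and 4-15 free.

Op 1: a = malloc(17) -> a = 0; heap: [0-16 ALLOC][17-56 FREE]
Op 2: b = malloc(12) -> b = 17; heap: [0-16 ALLOC][17-28 ALLOC][29-56 FREE]
Op 3: free(a) -> (freed a); heap: [0-16 FREE][17-28 ALLOC][29-56 FREE]
Op 4: free(b) -> (freed b); heap: [0-56 FREE]
Op 5: c = malloc(4) -> c = 0; heap: [0-3 ALLOC][4-56 FREE]

Answer: [0-3 ALLOC][4-56 FREE]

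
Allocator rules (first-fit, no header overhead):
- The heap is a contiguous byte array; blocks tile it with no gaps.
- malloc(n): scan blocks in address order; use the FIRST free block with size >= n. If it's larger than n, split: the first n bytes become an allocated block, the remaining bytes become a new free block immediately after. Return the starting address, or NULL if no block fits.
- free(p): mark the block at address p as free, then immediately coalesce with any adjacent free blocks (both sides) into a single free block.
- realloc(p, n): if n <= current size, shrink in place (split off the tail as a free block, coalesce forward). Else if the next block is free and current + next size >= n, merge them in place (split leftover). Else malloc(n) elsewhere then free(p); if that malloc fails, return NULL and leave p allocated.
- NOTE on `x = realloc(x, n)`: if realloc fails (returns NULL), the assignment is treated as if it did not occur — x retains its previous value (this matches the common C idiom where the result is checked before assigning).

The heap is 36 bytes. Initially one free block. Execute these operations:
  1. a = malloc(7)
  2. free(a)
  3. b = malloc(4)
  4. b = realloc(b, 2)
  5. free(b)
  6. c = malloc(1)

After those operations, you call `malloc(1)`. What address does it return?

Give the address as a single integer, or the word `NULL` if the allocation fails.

Op 1: a = malloc(7) -> a = 0; heap: [0-6 ALLOC][7-35 FREE]
Op 2: free(a) -> (freed a); heap: [0-35 FREE]
Op 3: b = malloc(4) -> b = 0; heap: [0-3 ALLOC][4-35 FREE]
Op 4: b = realloc(b, 2) -> b = 0; heap: [0-1 ALLOC][2-35 FREE]
Op 5: free(b) -> (freed b); heap: [0-35 FREE]
Op 6: c = malloc(1) -> c = 0; heap: [0-0 ALLOC][1-35 FREE]
malloc(1): first-fit scan over [0-0 ALLOC][1-35 FREE] -> 1

Answer: 1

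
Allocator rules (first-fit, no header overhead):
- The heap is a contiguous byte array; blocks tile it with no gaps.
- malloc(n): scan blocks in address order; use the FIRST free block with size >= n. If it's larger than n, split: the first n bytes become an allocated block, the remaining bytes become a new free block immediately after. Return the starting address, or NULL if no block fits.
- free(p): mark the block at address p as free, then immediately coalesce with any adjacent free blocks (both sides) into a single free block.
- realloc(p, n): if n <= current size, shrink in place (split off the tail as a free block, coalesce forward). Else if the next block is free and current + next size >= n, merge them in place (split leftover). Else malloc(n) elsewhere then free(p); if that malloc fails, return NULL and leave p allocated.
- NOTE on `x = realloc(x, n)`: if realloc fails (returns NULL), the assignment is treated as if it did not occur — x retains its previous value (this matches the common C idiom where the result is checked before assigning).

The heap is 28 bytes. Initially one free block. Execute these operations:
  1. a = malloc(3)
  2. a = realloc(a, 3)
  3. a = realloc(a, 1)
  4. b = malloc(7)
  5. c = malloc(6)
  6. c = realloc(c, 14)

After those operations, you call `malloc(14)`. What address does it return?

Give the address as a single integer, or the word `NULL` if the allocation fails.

Op 1: a = malloc(3) -> a = 0; heap: [0-2 ALLOC][3-27 FREE]
Op 2: a = realloc(a, 3) -> a = 0; heap: [0-2 ALLOC][3-27 FREE]
Op 3: a = realloc(a, 1) -> a = 0; heap: [0-0 ALLOC][1-27 FREE]
Op 4: b = malloc(7) -> b = 1; heap: [0-0 ALLOC][1-7 ALLOC][8-27 FREE]
Op 5: c = malloc(6) -> c = 8; heap: [0-0 ALLOC][1-7 ALLOC][8-13 ALLOC][14-27 FREE]
Op 6: c = realloc(c, 14) -> c = 8; heap: [0-0 ALLOC][1-7 ALLOC][8-21 ALLOC][22-27 FREE]
malloc(14): first-fit scan over [0-0 ALLOC][1-7 ALLOC][8-21 ALLOC][22-27 FREE] -> NULL

Answer: NULL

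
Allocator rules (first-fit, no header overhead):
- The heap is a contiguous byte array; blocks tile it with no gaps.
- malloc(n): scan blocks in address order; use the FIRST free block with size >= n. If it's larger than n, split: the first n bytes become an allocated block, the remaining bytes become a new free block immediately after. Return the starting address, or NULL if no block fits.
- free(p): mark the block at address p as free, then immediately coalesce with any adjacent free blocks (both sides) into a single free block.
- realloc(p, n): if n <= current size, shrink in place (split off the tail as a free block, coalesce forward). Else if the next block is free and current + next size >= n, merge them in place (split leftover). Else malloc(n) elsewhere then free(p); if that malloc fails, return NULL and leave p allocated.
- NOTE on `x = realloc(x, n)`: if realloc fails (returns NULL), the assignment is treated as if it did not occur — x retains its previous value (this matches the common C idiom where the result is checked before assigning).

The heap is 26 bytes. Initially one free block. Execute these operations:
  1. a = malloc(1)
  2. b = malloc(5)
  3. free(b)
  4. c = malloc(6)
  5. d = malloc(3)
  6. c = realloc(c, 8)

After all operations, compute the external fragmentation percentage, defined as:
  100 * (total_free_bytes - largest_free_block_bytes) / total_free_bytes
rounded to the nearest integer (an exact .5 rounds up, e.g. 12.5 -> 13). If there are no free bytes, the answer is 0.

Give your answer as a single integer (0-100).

Op 1: a = malloc(1) -> a = 0; heap: [0-0 ALLOC][1-25 FREE]
Op 2: b = malloc(5) -> b = 1; heap: [0-0 ALLOC][1-5 ALLOC][6-25 FREE]
Op 3: free(b) -> (freed b); heap: [0-0 ALLOC][1-25 FREE]
Op 4: c = malloc(6) -> c = 1; heap: [0-0 ALLOC][1-6 ALLOC][7-25 FREE]
Op 5: d = malloc(3) -> d = 7; heap: [0-0 ALLOC][1-6 ALLOC][7-9 ALLOC][10-25 FREE]
Op 6: c = realloc(c, 8) -> c = 10; heap: [0-0 ALLOC][1-6 FREE][7-9 ALLOC][10-17 ALLOC][18-25 FREE]
Free blocks: [6 8] total_free=14 largest=8 -> 100*(14-8)/14 = 600/14 ≈ 42.857 -> rounds to 43

Answer: 43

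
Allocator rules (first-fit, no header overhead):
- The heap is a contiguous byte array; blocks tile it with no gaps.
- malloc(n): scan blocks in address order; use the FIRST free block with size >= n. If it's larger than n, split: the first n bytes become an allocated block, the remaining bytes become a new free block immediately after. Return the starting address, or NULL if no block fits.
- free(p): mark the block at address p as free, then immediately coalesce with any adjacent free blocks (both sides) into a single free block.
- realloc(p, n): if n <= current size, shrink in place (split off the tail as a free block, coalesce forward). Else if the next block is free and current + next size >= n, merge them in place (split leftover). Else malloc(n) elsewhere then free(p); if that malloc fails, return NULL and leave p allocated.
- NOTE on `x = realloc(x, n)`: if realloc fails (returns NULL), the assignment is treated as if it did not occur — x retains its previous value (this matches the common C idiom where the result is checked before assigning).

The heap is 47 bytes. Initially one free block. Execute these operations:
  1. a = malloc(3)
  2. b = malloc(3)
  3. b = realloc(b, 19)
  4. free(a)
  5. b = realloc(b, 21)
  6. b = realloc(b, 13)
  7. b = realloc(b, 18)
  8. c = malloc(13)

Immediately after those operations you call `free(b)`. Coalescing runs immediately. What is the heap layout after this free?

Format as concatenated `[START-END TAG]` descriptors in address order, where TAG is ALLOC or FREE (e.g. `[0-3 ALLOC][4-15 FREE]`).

Op 1: a = malloc(3) -> a = 0; heap: [0-2 ALLOC][3-46 FREE]
Op 2: b = malloc(3) -> b = 3; heap: [0-2 ALLOC][3-5 ALLOC][6-46 FREE]
Op 3: b = realloc(b, 19) -> b = 3; heap: [0-2 ALLOC][3-21 ALLOC][22-46 FREE]
Op 4: free(a) -> (freed a); heap: [0-2 FREE][3-21 ALLOC][22-46 FREE]
Op 5: b = realloc(b, 21) -> b = 3; heap: [0-2 FREE][3-23 ALLOC][24-46 FREE]
Op 6: b = realloc(b, 13) -> b = 3; heap: [0-2 FREE][3-15 ALLOC][16-46 FREE]
Op 7: b = realloc(b, 18) -> b = 3; heap: [0-2 FREE][3-20 ALLOC][21-46 FREE]
Op 8: c = malloc(13) -> c = 21; heap: [0-2 FREE][3-20 ALLOC][21-33 ALLOC][34-46 FREE]
free(b): b = 3 -> block [3-20 ALLOC]; mark free, coalesce with adjacent free neighbors -> [0-20 FREE][21-33 ALLOC][34-46 FREE]

Answer: [0-20 FREE][21-33 ALLOC][34-46 FREE]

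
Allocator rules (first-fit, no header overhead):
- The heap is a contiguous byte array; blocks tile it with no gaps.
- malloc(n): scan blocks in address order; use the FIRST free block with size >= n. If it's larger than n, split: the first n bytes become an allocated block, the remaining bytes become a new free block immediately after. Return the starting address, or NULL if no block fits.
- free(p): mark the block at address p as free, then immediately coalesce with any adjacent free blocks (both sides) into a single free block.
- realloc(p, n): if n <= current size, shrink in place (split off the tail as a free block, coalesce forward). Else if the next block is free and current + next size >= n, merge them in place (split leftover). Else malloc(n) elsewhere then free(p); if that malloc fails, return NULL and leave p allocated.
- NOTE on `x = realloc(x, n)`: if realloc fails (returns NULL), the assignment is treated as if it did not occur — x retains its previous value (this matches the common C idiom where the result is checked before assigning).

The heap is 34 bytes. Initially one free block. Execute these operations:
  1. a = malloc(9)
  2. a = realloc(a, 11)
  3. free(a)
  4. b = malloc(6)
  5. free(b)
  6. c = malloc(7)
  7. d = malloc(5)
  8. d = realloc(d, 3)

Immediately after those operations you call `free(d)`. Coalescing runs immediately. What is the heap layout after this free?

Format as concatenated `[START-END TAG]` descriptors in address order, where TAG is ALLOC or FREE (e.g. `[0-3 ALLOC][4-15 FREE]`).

Answer: [0-6 ALLOC][7-33 FREE]

Derivation:
Op 1: a = malloc(9) -> a = 0; heap: [0-8 ALLOC][9-33 FREE]
Op 2: a = realloc(a, 11) -> a = 0; heap: [0-10 ALLOC][11-33 FREE]
Op 3: free(a) -> (freed a); heap: [0-33 FREE]
Op 4: b = malloc(6) -> b = 0; heap: [0-5 ALLOC][6-33 FREE]
Op 5: free(b) -> (freed b); heap: [0-33 FREE]
Op 6: c = malloc(7) -> c = 0; heap: [0-6 ALLOC][7-33 FREE]
Op 7: d = malloc(5) -> d = 7; heap: [0-6 ALLOC][7-11 ALLOC][12-33 FREE]
Op 8: d = realloc(d, 3) -> d = 7; heap: [0-6 ALLOC][7-9 ALLOC][10-33 FREE]
free(d): d = 7 -> block [7-9 ALLOC]; mark free, coalesce with adjacent free neighbors -> [0-6 ALLOC][7-33 FREE]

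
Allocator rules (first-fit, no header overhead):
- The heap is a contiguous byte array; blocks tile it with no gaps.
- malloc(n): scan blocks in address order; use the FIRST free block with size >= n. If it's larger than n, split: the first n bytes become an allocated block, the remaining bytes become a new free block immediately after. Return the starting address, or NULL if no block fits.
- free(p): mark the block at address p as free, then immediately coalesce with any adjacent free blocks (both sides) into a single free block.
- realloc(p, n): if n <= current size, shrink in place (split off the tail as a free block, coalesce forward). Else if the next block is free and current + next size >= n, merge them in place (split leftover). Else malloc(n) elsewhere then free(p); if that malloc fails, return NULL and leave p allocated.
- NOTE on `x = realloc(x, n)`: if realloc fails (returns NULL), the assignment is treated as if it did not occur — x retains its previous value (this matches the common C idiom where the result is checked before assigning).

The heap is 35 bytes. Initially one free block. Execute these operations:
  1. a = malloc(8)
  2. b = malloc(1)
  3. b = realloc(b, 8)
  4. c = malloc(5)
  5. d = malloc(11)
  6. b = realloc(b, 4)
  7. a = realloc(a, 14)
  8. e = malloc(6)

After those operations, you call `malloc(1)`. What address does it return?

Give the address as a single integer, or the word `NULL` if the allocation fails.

Op 1: a = malloc(8) -> a = 0; heap: [0-7 ALLOC][8-34 FREE]
Op 2: b = malloc(1) -> b = 8; heap: [0-7 ALLOC][8-8 ALLOC][9-34 FREE]
Op 3: b = realloc(b, 8) -> b = 8; heap: [0-7 ALLOC][8-15 ALLOC][16-34 FREE]
Op 4: c = malloc(5) -> c = 16; heap: [0-7 ALLOC][8-15 ALLOC][16-20 ALLOC][21-34 FREE]
Op 5: d = malloc(11) -> d = 21; heap: [0-7 ALLOC][8-15 ALLOC][16-20 ALLOC][21-31 ALLOC][32-34 FREE]
Op 6: b = realloc(b, 4) -> b = 8; heap: [0-7 ALLOC][8-11 ALLOC][12-15 FREE][16-20 ALLOC][21-31 ALLOC][32-34 FREE]
Op 7: a = realloc(a, 14) -> NULL (a unchanged); heap: [0-7 ALLOC][8-11 ALLOC][12-15 FREE][16-20 ALLOC][21-31 ALLOC][32-34 FREE]
Op 8: e = malloc(6) -> e = NULL; heap: [0-7 ALLOC][8-11 ALLOC][12-15 FREE][16-20 ALLOC][21-31 ALLOC][32-34 FREE]
malloc(1): first-fit scan over [0-7 ALLOC][8-11 ALLOC][12-15 FREE][16-20 ALLOC][21-31 ALLOC][32-34 FREE] -> 12

Answer: 12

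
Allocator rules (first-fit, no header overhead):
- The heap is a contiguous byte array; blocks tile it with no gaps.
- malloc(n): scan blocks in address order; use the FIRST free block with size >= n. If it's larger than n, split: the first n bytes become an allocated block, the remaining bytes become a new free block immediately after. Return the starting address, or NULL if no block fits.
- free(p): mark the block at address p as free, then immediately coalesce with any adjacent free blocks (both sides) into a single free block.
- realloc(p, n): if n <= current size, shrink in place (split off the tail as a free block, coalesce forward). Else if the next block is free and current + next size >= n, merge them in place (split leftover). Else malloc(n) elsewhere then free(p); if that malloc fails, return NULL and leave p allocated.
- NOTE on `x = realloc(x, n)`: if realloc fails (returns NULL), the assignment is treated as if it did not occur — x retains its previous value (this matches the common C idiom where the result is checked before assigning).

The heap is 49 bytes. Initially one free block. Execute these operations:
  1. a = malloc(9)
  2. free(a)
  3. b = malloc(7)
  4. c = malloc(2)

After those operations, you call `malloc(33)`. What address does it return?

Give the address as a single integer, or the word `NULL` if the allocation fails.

Answer: 9

Derivation:
Op 1: a = malloc(9) -> a = 0; heap: [0-8 ALLOC][9-48 FREE]
Op 2: free(a) -> (freed a); heap: [0-48 FREE]
Op 3: b = malloc(7) -> b = 0; heap: [0-6 ALLOC][7-48 FREE]
Op 4: c = malloc(2) -> c = 7; heap: [0-6 ALLOC][7-8 ALLOC][9-48 FREE]
malloc(33): first-fit scan over [0-6 ALLOC][7-8 ALLOC][9-48 FREE] -> 9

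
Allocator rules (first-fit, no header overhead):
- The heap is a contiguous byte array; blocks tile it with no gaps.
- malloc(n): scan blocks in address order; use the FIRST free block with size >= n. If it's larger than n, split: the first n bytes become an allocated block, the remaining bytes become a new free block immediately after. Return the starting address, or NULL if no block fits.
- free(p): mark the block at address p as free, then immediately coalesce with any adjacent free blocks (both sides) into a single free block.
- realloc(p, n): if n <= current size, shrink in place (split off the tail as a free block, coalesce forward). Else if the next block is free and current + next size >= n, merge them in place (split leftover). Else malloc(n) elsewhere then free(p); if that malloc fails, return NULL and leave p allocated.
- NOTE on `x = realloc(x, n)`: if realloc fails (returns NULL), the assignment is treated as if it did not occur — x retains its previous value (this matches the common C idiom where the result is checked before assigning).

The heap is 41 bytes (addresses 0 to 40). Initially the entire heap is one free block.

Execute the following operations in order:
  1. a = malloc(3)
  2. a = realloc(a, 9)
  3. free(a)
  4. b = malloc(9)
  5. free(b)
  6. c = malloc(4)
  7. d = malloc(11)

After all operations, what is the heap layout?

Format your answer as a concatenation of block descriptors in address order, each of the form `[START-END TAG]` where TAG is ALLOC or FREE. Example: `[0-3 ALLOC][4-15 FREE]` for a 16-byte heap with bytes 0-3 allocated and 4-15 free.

Answer: [0-3 ALLOC][4-14 ALLOC][15-40 FREE]

Derivation:
Op 1: a = malloc(3) -> a = 0; heap: [0-2 ALLOC][3-40 FREE]
Op 2: a = realloc(a, 9) -> a = 0; heap: [0-8 ALLOC][9-40 FREE]
Op 3: free(a) -> (freed a); heap: [0-40 FREE]
Op 4: b = malloc(9) -> b = 0; heap: [0-8 ALLOC][9-40 FREE]
Op 5: free(b) -> (freed b); heap: [0-40 FREE]
Op 6: c = malloc(4) -> c = 0; heap: [0-3 ALLOC][4-40 FREE]
Op 7: d = malloc(11) -> d = 4; heap: [0-3 ALLOC][4-14 ALLOC][15-40 FREE]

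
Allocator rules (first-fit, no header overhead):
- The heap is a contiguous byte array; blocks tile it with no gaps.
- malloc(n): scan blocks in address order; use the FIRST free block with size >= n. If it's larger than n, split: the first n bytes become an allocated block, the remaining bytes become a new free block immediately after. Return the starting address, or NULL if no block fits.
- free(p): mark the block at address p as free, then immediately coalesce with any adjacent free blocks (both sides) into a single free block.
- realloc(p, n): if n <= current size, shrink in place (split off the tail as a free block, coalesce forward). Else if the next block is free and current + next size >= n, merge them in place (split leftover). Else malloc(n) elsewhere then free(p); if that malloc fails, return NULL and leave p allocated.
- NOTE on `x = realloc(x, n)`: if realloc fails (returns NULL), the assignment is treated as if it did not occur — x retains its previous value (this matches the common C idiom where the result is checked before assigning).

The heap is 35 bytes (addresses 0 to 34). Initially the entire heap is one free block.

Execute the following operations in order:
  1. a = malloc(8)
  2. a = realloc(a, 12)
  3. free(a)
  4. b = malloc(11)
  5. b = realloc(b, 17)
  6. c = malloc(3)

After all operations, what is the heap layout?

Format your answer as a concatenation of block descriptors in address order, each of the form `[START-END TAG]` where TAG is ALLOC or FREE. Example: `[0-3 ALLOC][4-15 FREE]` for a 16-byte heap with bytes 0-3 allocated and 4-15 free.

Answer: [0-16 ALLOC][17-19 ALLOC][20-34 FREE]

Derivation:
Op 1: a = malloc(8) -> a = 0; heap: [0-7 ALLOC][8-34 FREE]
Op 2: a = realloc(a, 12) -> a = 0; heap: [0-11 ALLOC][12-34 FREE]
Op 3: free(a) -> (freed a); heap: [0-34 FREE]
Op 4: b = malloc(11) -> b = 0; heap: [0-10 ALLOC][11-34 FREE]
Op 5: b = realloc(b, 17) -> b = 0; heap: [0-16 ALLOC][17-34 FREE]
Op 6: c = malloc(3) -> c = 17; heap: [0-16 ALLOC][17-19 ALLOC][20-34 FREE]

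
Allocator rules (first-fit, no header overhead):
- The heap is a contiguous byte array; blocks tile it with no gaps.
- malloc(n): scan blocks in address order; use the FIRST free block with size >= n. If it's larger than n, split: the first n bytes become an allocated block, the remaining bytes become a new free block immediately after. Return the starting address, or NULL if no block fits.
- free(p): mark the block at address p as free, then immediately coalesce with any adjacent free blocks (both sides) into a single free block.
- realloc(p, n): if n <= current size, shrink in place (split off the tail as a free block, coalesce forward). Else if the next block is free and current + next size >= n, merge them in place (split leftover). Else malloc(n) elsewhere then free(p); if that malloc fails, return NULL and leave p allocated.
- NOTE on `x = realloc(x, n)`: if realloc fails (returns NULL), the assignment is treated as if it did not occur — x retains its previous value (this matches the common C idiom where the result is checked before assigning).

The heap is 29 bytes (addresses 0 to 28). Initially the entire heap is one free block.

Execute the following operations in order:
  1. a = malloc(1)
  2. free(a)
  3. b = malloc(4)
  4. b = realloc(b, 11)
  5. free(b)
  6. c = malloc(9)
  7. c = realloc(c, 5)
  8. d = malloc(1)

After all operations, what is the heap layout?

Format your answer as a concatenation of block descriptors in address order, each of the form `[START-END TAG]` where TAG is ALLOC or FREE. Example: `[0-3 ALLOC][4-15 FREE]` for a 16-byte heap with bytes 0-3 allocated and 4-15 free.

Answer: [0-4 ALLOC][5-5 ALLOC][6-28 FREE]

Derivation:
Op 1: a = malloc(1) -> a = 0; heap: [0-0 ALLOC][1-28 FREE]
Op 2: free(a) -> (freed a); heap: [0-28 FREE]
Op 3: b = malloc(4) -> b = 0; heap: [0-3 ALLOC][4-28 FREE]
Op 4: b = realloc(b, 11) -> b = 0; heap: [0-10 ALLOC][11-28 FREE]
Op 5: free(b) -> (freed b); heap: [0-28 FREE]
Op 6: c = malloc(9) -> c = 0; heap: [0-8 ALLOC][9-28 FREE]
Op 7: c = realloc(c, 5) -> c = 0; heap: [0-4 ALLOC][5-28 FREE]
Op 8: d = malloc(1) -> d = 5; heap: [0-4 ALLOC][5-5 ALLOC][6-28 FREE]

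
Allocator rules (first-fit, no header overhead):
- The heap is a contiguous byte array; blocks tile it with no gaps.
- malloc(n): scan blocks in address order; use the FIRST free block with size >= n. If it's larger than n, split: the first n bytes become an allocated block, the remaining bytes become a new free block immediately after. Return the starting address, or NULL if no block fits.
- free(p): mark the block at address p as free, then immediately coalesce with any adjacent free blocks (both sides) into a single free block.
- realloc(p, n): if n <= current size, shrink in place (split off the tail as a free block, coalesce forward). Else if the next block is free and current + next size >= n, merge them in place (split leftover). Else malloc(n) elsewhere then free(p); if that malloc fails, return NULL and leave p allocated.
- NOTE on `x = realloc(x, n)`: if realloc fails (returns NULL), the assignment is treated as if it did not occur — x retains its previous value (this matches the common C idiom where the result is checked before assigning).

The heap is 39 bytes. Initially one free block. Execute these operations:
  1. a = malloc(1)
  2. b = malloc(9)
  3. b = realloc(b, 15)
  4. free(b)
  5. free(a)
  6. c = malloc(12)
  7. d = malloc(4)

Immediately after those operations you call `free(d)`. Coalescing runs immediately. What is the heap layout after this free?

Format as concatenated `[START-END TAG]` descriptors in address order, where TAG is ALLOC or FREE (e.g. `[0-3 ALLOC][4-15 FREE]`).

Answer: [0-11 ALLOC][12-38 FREE]

Derivation:
Op 1: a = malloc(1) -> a = 0; heap: [0-0 ALLOC][1-38 FREE]
Op 2: b = malloc(9) -> b = 1; heap: [0-0 ALLOC][1-9 ALLOC][10-38 FREE]
Op 3: b = realloc(b, 15) -> b = 1; heap: [0-0 ALLOC][1-15 ALLOC][16-38 FREE]
Op 4: free(b) -> (freed b); heap: [0-0 ALLOC][1-38 FREE]
Op 5: free(a) -> (freed a); heap: [0-38 FREE]
Op 6: c = malloc(12) -> c = 0; heap: [0-11 ALLOC][12-38 FREE]
Op 7: d = malloc(4) -> d = 12; heap: [0-11 ALLOC][12-15 ALLOC][16-38 FREE]
free(d): d = 12 -> block [12-15 ALLOC]; mark free, coalesce with adjacent free neighbors -> [0-11 ALLOC][12-38 FREE]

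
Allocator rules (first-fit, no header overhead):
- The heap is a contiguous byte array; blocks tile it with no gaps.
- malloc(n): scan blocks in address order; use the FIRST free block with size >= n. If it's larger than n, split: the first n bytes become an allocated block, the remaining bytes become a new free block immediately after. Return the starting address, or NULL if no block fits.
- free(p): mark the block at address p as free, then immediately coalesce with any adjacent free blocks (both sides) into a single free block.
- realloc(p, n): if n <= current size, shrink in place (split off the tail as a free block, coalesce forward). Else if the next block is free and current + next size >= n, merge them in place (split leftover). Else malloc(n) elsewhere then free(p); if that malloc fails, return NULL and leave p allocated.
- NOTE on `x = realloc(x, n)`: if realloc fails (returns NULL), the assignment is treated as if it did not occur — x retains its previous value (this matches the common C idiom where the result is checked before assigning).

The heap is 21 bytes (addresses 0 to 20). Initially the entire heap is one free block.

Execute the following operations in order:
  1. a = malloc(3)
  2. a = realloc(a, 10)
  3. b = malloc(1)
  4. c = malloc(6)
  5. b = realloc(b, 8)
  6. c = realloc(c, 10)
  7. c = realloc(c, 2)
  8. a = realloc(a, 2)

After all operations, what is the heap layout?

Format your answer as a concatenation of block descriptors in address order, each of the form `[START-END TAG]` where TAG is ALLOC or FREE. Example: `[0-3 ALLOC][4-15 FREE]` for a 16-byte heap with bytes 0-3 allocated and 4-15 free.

Op 1: a = malloc(3) -> a = 0; heap: [0-2 ALLOC][3-20 FREE]
Op 2: a = realloc(a, 10) -> a = 0; heap: [0-9 ALLOC][10-20 FREE]
Op 3: b = malloc(1) -> b = 10; heap: [0-9 ALLOC][10-10 ALLOC][11-20 FREE]
Op 4: c = malloc(6) -> c = 11; heap: [0-9 ALLOC][10-10 ALLOC][11-16 ALLOC][17-20 FREE]
Op 5: b = realloc(b, 8) -> NULL (b unchanged); heap: [0-9 ALLOC][10-10 ALLOC][11-16 ALLOC][17-20 FREE]
Op 6: c = realloc(c, 10) -> c = 11; heap: [0-9 ALLOC][10-10 ALLOC][11-20 ALLOC]
Op 7: c = realloc(c, 2) -> c = 11; heap: [0-9 ALLOC][10-10 ALLOC][11-12 ALLOC][13-20 FREE]
Op 8: a = realloc(a, 2) -> a = 0; heap: [0-1 ALLOC][2-9 FREE][10-10 ALLOC][11-12 ALLOC][13-20 FREE]

Answer: [0-1 ALLOC][2-9 FREE][10-10 ALLOC][11-12 ALLOC][13-20 FREE]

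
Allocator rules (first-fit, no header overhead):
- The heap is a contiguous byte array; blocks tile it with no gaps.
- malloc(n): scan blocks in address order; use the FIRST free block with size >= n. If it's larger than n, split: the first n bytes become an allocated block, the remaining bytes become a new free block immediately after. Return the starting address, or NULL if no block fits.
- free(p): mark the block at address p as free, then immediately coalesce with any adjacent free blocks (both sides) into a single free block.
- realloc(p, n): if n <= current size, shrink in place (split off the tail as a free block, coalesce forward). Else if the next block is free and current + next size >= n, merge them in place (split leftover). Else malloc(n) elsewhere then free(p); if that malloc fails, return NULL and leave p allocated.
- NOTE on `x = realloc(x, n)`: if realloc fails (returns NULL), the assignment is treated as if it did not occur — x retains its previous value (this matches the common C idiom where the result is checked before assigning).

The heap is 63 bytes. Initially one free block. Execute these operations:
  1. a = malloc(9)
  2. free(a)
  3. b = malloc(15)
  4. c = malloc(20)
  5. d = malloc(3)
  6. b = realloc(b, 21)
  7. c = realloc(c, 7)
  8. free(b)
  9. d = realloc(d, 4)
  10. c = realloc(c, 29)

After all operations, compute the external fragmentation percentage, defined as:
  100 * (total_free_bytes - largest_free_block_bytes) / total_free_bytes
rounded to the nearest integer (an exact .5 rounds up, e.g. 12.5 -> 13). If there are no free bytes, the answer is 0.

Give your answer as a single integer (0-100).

Op 1: a = malloc(9) -> a = 0; heap: [0-8 ALLOC][9-62 FREE]
Op 2: free(a) -> (freed a); heap: [0-62 FREE]
Op 3: b = malloc(15) -> b = 0; heap: [0-14 ALLOC][15-62 FREE]
Op 4: c = malloc(20) -> c = 15; heap: [0-14 ALLOC][15-34 ALLOC][35-62 FREE]
Op 5: d = malloc(3) -> d = 35; heap: [0-14 ALLOC][15-34 ALLOC][35-37 ALLOC][38-62 FREE]
Op 6: b = realloc(b, 21) -> b = 38; heap: [0-14 FREE][15-34 ALLOC][35-37 ALLOC][38-58 ALLOC][59-62 FREE]
Op 7: c = realloc(c, 7) -> c = 15; heap: [0-14 FREE][15-21 ALLOC][22-34 FREE][35-37 ALLOC][38-58 ALLOC][59-62 FREE]
Op 8: free(b) -> (freed b); heap: [0-14 FREE][15-21 ALLOC][22-34 FREE][35-37 ALLOC][38-62 FREE]
Op 9: d = realloc(d, 4) -> d = 35; heap: [0-14 FREE][15-21 ALLOC][22-34 FREE][35-38 ALLOC][39-62 FREE]
Op 10: c = realloc(c, 29) -> NULL (c unchanged); heap: [0-14 FREE][15-21 ALLOC][22-34 FREE][35-38 ALLOC][39-62 FREE]
Free blocks: [15 13 24] total_free=52 largest=24 -> 100*(52-24)/52 = 2800/52 ≈ 53.846 -> rounds to 54

Answer: 54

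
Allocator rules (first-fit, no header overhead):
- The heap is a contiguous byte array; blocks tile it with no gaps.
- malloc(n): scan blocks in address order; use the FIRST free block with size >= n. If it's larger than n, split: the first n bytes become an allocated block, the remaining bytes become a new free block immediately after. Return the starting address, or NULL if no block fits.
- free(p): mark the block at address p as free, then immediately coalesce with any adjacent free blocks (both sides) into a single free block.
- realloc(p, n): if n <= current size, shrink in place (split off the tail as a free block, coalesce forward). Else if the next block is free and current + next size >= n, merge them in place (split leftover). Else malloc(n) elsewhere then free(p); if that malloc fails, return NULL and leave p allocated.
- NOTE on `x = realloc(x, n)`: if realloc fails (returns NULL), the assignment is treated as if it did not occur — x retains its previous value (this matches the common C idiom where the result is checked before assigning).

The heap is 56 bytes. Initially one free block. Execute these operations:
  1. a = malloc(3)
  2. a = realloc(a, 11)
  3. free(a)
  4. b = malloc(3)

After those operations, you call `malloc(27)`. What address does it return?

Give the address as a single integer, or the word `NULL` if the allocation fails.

Answer: 3

Derivation:
Op 1: a = malloc(3) -> a = 0; heap: [0-2 ALLOC][3-55 FREE]
Op 2: a = realloc(a, 11) -> a = 0; heap: [0-10 ALLOC][11-55 FREE]
Op 3: free(a) -> (freed a); heap: [0-55 FREE]
Op 4: b = malloc(3) -> b = 0; heap: [0-2 ALLOC][3-55 FREE]
malloc(27): first-fit scan over [0-2 ALLOC][3-55 FREE] -> 3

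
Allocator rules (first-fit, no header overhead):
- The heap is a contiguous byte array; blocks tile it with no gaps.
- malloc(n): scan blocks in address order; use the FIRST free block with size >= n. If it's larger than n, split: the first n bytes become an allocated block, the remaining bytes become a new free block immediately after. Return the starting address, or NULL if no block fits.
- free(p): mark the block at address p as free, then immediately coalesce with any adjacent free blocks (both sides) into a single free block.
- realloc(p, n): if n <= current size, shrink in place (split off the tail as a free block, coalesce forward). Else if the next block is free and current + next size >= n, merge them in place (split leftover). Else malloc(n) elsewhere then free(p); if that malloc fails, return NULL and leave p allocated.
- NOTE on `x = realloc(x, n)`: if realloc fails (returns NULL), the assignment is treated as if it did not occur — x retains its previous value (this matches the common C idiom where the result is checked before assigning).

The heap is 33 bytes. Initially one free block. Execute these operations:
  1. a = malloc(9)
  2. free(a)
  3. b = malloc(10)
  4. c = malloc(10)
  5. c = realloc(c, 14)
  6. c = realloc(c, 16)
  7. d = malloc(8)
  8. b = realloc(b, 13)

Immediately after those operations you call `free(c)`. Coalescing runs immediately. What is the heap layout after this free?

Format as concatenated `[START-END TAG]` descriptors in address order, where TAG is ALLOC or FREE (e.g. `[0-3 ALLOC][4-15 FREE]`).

Op 1: a = malloc(9) -> a = 0; heap: [0-8 ALLOC][9-32 FREE]
Op 2: free(a) -> (freed a); heap: [0-32 FREE]
Op 3: b = malloc(10) -> b = 0; heap: [0-9 ALLOC][10-32 FREE]
Op 4: c = malloc(10) -> c = 10; heap: [0-9 ALLOC][10-19 ALLOC][20-32 FREE]
Op 5: c = realloc(c, 14) -> c = 10; heap: [0-9 ALLOC][10-23 ALLOC][24-32 FREE]
Op 6: c = realloc(c, 16) -> c = 10; heap: [0-9 ALLOC][10-25 ALLOC][26-32 FREE]
Op 7: d = malloc(8) -> d = NULL; heap: [0-9 ALLOC][10-25 ALLOC][26-32 FREE]
Op 8: b = realloc(b, 13) -> NULL (b unchanged); heap: [0-9 ALLOC][10-25 ALLOC][26-32 FREE]
free(c): c = 10 -> block [10-25 ALLOC]; mark free, coalesce with adjacent free neighbors -> [0-9 ALLOC][10-32 FREE]

Answer: [0-9 ALLOC][10-32 FREE]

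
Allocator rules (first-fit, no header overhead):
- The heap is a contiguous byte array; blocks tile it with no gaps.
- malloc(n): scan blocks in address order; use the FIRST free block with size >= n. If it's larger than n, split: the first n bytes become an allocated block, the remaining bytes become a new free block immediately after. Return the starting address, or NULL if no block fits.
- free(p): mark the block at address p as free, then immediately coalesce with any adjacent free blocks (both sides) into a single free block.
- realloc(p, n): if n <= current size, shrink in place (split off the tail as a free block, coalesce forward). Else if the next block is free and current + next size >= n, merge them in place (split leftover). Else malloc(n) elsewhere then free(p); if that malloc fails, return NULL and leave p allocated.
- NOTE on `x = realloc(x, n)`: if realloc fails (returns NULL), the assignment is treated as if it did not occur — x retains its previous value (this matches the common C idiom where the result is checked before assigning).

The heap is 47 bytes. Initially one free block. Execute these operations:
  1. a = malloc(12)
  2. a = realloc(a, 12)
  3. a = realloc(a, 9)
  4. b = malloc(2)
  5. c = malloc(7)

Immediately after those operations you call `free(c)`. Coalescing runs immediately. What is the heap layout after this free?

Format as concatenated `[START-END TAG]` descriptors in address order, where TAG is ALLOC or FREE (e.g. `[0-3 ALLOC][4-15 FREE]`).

Op 1: a = malloc(12) -> a = 0; heap: [0-11 ALLOC][12-46 FREE]
Op 2: a = realloc(a, 12) -> a = 0; heap: [0-11 ALLOC][12-46 FREE]
Op 3: a = realloc(a, 9) -> a = 0; heap: [0-8 ALLOC][9-46 FREE]
Op 4: b = malloc(2) -> b = 9; heap: [0-8 ALLOC][9-10 ALLOC][11-46 FREE]
Op 5: c = malloc(7) -> c = 11; heap: [0-8 ALLOC][9-10 ALLOC][11-17 ALLOC][18-46 FREE]
free(c): c = 11 -> block [11-17 ALLOC]; mark free, coalesce with adjacent free neighbors -> [0-8 ALLOC][9-10 ALLOC][11-46 FREE]

Answer: [0-8 ALLOC][9-10 ALLOC][11-46 FREE]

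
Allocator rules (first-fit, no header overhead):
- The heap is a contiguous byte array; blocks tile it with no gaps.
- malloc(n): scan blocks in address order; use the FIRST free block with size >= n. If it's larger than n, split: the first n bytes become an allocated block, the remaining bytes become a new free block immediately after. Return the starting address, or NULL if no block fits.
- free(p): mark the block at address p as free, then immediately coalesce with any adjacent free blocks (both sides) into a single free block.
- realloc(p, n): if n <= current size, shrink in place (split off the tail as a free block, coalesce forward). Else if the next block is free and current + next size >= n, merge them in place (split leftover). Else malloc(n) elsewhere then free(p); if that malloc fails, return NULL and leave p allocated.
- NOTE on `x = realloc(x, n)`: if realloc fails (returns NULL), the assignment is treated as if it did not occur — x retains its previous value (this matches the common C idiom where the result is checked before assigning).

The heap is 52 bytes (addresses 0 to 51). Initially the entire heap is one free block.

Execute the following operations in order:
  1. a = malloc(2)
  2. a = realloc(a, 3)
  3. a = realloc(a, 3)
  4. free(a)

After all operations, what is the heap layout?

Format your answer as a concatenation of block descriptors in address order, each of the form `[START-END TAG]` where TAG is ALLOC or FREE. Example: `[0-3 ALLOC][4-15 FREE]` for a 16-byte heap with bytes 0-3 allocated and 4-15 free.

Op 1: a = malloc(2) -> a = 0; heap: [0-1 ALLOC][2-51 FREE]
Op 2: a = realloc(a, 3) -> a = 0; heap: [0-2 ALLOC][3-51 FREE]
Op 3: a = realloc(a, 3) -> a = 0; heap: [0-2 ALLOC][3-51 FREE]
Op 4: free(a) -> (freed a); heap: [0-51 FREE]

Answer: [0-51 FREE]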